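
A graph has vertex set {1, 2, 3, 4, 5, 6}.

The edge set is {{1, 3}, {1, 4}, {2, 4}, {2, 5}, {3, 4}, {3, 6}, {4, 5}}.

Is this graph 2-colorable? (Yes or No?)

No

2, 4, 5 are mutually adjacent, so at least 3 colors are needed.
So 2 colors are not enough.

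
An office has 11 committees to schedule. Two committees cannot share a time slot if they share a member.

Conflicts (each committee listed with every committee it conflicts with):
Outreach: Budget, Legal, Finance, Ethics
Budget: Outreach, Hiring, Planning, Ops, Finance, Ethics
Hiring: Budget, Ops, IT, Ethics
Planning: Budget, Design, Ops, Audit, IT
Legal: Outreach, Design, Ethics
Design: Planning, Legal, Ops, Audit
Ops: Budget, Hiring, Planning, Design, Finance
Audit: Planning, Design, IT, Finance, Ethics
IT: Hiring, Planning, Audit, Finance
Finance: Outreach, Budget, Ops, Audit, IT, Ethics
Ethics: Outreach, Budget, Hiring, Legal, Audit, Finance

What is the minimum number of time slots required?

4

Outreach, Budget, Finance, Ethics are mutually in conflict, so at least 4 time slots are needed.
4 time slots suffice: time slot 1 → {Hiring, Planning, Legal, Finance}; time slot 2 → {Ops, IT, Ethics}; time slot 3 → {Budget, Audit}; time slot 4 → {Outreach, Design}. No two conflicting committees share a time slot.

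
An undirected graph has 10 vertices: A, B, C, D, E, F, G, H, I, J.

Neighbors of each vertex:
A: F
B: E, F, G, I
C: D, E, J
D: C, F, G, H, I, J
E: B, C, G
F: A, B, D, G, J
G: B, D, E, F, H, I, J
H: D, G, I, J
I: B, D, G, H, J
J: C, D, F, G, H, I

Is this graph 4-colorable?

No

D, G, H, I, J form a clique, so at least 5 colors are needed.
So 4 colors are not enough.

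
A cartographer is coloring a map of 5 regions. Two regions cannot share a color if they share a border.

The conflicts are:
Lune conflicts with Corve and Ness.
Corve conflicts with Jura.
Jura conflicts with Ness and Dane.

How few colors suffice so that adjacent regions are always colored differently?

2

Lune and Corve conflict, so at least 2 colors are needed.
2 colors suffice: color 1 → {Lune, Jura}; color 2 → {Corve, Ness, Dane}. No two conflicting regions share a color.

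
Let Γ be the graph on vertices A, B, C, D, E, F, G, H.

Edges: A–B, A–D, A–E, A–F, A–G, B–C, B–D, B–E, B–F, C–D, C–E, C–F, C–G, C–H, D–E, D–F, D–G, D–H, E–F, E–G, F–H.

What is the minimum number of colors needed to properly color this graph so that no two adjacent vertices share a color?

5

B, C, D, E, F are pairwise adjacent (a clique of size 5), so at least 5 colors are needed.
5 colors suffice: color 1 → {D}; color 2 → {E, H}; color 3 → {A, C}; color 4 → {F, G}; color 5 → {B}. Each edge has distinct colors on its endpoints.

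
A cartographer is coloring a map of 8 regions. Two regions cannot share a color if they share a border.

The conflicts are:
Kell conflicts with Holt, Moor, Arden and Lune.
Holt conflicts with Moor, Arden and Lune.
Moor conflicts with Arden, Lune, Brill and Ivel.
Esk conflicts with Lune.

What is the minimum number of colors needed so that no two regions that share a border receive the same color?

Kell, Holt, Moor, Arden pairwise conflict, so at least 4 colors are needed.
A valid assignment using 4 colors: Kell=2, Holt=3, Moor=1, Arden=4, Esk=1, Lune=4, Brill=2, Ivel=2. Every pair that conflicts lands in different colors.

4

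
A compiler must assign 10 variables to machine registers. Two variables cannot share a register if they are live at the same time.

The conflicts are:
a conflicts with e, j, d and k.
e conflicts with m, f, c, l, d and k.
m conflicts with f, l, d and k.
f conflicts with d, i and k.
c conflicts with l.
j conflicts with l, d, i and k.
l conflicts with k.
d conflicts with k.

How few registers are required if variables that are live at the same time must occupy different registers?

e, m, f, d, k all conflict with each other, so at least 5 registers are needed.
5 registers suffice: register 1 → {c, i, k}; register 2 → {e, j}; register 3 → {l, d}; register 4 → {a, m}; register 5 → {f}. Each listed conflict is separated.

5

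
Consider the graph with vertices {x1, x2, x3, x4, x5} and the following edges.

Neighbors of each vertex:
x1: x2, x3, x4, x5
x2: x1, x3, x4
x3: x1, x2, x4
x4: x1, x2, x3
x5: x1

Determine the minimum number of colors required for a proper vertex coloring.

x1, x2, x3, x4 form a clique, so at least 4 colors are needed.
4 colors suffice: color 1 → {x1}; color 2 → {x3, x5}; color 3 → {x4}; color 4 → {x2}. Every edge joins two different colors.

4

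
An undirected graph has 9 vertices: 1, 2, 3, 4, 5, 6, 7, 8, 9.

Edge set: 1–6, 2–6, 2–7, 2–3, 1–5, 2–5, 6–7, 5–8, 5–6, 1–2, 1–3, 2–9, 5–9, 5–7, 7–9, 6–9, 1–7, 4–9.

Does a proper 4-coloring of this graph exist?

2, 5, 6, 7, 9 form a clique, so at least 5 colors are needed.
So 4 colors are not enough.

No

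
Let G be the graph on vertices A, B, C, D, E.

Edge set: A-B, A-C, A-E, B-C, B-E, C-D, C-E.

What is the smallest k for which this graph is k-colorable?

A, B, C, E form a clique, so at least 4 colors are needed.
4 colors suffice: color 1 → {C}; color 2 → {D, E}; color 3 → {B}; color 4 → {A}. Each edge has distinct colors on its endpoints.

4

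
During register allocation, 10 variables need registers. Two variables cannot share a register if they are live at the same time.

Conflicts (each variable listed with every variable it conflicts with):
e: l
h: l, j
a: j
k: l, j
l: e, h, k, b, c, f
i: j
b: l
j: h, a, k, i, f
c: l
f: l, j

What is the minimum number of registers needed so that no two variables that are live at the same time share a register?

2

l and c conflict, so at least 2 registers are needed.
2 registers suffice: register 1 → {l, j}; register 2 → {e, h, a, k, i, b, c, f}. Every pair that conflicts lands in different registers.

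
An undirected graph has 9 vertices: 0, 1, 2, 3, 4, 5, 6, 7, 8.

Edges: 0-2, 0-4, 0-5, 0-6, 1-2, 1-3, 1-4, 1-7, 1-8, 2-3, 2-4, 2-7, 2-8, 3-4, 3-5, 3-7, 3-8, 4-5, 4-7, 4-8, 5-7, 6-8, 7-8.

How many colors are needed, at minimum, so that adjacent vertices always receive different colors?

6

1, 2, 3, 4, 7, 8 form a clique, so at least 6 colors are needed.
6 colors suffice: color a → {4, 6}; color b → {0, 7}; color c → {5, 8}; color d → {3}; color e → {2}; color f → {1}. Every edge joins two different colors.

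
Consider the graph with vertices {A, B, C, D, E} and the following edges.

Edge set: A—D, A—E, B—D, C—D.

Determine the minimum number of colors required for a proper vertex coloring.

2

A and E are adjacent, so at least 2 colors are needed.
2 colors suffice: color 1 → {D, E}; color 2 → {A, B, C}. No two adjacent vertices share a color.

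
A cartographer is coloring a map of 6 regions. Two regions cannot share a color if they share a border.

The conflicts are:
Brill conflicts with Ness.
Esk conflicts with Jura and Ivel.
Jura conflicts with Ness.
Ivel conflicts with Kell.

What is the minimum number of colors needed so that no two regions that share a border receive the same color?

2

Jura and Ness conflict, so at least 2 colors are needed.
2 colors suffice: color 1 → {Brill, Jura, Ivel}; color 2 → {Esk, Ness, Kell}. Each listed conflict is separated.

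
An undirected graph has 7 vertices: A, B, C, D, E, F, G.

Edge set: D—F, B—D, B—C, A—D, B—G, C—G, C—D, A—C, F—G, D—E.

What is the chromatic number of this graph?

3

B, C, G are pairwise adjacent, so at least 3 colors are needed.
3 colors suffice: color 1 → {D, G}; color 2 → {C, E, F}; color 3 → {A, B}. No two adjacent vertices share a color.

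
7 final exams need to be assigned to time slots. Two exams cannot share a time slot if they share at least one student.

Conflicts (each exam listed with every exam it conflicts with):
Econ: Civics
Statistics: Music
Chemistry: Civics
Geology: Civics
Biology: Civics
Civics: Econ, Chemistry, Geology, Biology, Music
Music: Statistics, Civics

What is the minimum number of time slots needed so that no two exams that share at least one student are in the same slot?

2

Geology and Civics conflict, so at least 2 time slots are needed.
2 time slots suffice: time slot 1 → {Statistics, Civics}; time slot 2 → {Econ, Chemistry, Geology, Biology, Music}. No two conflicting exams share a time slot.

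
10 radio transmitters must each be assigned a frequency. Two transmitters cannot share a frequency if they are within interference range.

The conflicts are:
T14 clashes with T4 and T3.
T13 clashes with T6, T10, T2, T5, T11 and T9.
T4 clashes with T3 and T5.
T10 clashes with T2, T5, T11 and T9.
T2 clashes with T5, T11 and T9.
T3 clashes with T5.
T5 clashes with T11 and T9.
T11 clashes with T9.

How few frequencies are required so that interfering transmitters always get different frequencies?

T13, T10, T2, T5, T11, T9 are mutually in conflict, so at least 6 frequencies are needed.
6 frequencies suffice: frequency 1 → {T14, T6, T5}; frequency 2 → {T13, T4}; frequency 3 → {T2, T3}; frequency 4 → {T9}; frequency 5 → {T10}; frequency 6 → {T11}. No two conflicting transmitters share a frequency.

6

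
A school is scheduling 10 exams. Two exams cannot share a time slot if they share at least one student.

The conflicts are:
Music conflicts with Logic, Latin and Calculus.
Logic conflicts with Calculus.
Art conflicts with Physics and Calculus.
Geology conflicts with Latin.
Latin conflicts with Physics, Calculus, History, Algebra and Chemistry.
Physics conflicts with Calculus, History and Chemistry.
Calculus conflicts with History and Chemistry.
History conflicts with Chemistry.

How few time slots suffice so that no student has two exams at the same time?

Latin, Physics, Calculus, History, Chemistry all conflict with each other, so at least 5 time slots are needed.
5 time slots suffice: time slot 1 → {Logic, Art, Latin}; time slot 2 → {Geology, Calculus, Algebra}; time slot 3 → {Music, Physics}; time slot 4 → {History}; time slot 5 → {Chemistry}. Every pair that conflicts lands in different time slots.

5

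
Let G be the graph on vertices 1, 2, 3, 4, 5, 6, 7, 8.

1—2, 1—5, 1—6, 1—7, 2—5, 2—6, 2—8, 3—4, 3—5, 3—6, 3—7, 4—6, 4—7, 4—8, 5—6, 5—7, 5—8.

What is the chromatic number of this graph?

1, 2, 5, 6 are pairwise adjacent (a clique of size 4), so at least 4 colors are needed.
A valid assignment using 4 colors: 1=green, 2=yellow, 3=green, 4=red, 5=red, 6=blue, 7=blue, 8=blue. Every edge joins two different colors.

4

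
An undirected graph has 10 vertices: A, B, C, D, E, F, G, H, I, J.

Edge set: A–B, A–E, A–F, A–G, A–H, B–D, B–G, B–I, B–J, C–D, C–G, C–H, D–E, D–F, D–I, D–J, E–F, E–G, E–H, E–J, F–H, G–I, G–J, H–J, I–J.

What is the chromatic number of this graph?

B, D, I, J are mutually adjacent (a clique of size 4), so at least 4 colors are needed.
4 colors suffice: color 1 → {D, G, H}; color 2 → {A, C, J}; color 3 → {B, E}; color 4 → {F, I}. Every edge joins two different colors.

4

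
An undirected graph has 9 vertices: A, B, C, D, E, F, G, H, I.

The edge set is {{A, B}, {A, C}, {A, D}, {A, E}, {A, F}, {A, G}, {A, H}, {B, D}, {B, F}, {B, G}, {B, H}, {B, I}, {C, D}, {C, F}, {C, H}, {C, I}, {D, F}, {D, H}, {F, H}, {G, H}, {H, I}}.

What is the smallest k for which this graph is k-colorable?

A, C, D, F, H are pairwise adjacent (a clique of size 5), so at least 5 colors are needed.
5 colors suffice: color 1 → {E, H}; color 2 → {A, I}; color 3 → {B, C}; color 4 → {F, G}; color 5 → {D}. Each edge has distinct colors on its endpoints.

5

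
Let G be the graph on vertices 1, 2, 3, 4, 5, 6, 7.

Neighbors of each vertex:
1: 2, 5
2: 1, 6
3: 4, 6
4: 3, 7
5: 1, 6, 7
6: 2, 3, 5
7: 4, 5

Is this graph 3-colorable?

The chromatic number is 3. The cycle 3-6-5-7-4-3 has odd length 5, so it cannot be 2-colored; at least 3 colors are needed.
3 colors suffice: color red → {2, 4, 5}; color blue → {1, 6, 7}; color green → {3}.
That is already a proper 3-coloring.

Yes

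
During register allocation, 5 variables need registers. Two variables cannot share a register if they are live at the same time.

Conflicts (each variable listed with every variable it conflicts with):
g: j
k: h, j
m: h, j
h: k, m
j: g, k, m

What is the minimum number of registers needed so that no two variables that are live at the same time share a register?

m and j conflict, so at least 2 registers are needed.
Using 2 registers: g=2, k=2, m=2, h=1, j=1. No two conflicting variables share a register.

2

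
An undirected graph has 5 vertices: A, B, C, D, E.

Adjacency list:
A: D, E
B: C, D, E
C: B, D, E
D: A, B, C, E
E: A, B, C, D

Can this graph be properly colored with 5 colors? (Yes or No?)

The chromatic number is 4. B, C, D, E are pairwise adjacent (a clique of size 4), so at least 4 colors are needed.
4 colors suffice: color 1 → {E}; color 2 → {D}; color 3 → {A, B}; color 4 → {C}.
Since 5 ≥ 4, a proper 5-coloring certainly exists.

Yes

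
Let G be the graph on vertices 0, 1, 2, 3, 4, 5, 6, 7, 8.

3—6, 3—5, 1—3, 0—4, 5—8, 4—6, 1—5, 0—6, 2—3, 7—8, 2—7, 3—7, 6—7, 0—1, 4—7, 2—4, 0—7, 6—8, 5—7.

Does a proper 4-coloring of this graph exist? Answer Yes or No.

The chromatic number is 4. 0, 4, 6, 7 are pairwise adjacent (a clique of size 4), so at least 4 colors are needed.
One proper 4-coloring: 0=yellow, 1=red, 2=green, 3=blue, 4=blue, 5=green, 6=green, 7=red, 8=blue.
That is already a proper 4-coloring.

Yes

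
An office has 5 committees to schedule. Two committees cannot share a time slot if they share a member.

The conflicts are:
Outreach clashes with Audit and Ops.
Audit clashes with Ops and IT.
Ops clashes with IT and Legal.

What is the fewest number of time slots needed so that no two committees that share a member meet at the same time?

Audit, Ops, IT all conflict with each other, so at least 3 time slots are needed.
3 time slots suffice: time slot 1 → {Ops}; time slot 2 → {Audit, Legal}; time slot 3 → {Outreach, IT}. Each listed conflict is separated.

3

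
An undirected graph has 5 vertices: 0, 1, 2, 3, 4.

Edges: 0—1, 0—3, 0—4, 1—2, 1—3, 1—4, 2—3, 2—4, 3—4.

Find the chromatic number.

1, 2, 3, 4 are mutually adjacent (a clique of size 4), so at least 4 colors are needed.
One proper 4-coloring: 0=yellow, 1=blue, 2=yellow, 3=green, 4=red. No two adjacent vertices share a color.

4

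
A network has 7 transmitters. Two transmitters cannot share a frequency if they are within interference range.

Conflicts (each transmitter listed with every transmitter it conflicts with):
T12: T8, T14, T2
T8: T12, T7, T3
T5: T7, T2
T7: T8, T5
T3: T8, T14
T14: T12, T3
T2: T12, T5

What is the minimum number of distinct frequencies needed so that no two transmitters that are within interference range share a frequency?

3

The cycle T5-T2-T12-T8-T7-T5 has odd length 5, so it cannot be 2-colored; at least 3 frequencies are needed.
A valid assignment using 3 frequencies: T12=1, T8=2, T5=2, T7=1, T3=1, T14=2, T2=3. No two conflicting transmitters share a frequency.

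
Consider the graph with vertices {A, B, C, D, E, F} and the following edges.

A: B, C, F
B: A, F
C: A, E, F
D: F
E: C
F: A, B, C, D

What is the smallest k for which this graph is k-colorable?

3

A, B, F are mutually adjacent, so at least 3 colors are needed.
3 colors suffice: A=2, B=3, C=3, D=2, E=1, F=1. No two adjacent vertices share a color.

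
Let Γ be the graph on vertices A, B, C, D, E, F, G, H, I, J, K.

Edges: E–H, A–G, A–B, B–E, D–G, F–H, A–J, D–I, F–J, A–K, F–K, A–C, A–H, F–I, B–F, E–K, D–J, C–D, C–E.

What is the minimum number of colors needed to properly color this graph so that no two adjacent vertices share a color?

2

B and F are adjacent, so at least 2 colors are needed.
One proper 2-coloring: A=1, B=2, C=2, D=1, E=1, F=1, G=2, H=2, I=2, J=2, K=2. Each edge has distinct colors on its endpoints.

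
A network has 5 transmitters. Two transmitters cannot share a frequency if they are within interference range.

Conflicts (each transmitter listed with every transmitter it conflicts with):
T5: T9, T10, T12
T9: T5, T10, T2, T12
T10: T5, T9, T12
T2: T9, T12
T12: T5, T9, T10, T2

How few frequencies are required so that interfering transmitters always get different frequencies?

4

T5, T9, T10, T12 are mutually in conflict, so at least 4 frequencies are needed.
4 frequencies suffice: frequency 1 → {T12}; frequency 2 → {T9}; frequency 3 → {T5, T2}; frequency 4 → {T10}. Every pair that conflicts lands in different frequencies.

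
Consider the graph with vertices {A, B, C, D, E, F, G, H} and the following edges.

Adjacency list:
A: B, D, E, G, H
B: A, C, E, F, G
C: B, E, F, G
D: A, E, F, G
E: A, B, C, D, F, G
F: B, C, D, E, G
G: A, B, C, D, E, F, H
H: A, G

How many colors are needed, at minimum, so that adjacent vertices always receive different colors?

5

B, C, E, F, G form a clique, so at least 5 colors are needed.
5 colors suffice: A=3, B=4, C=5, D=4, E=2, F=3, G=1, H=2. Each edge has distinct colors on its endpoints.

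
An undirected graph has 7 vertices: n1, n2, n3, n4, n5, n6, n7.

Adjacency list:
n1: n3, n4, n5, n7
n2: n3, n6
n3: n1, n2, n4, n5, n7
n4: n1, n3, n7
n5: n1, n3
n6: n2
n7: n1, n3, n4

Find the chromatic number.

n1, n3, n4, n7 are pairwise adjacent (a clique of size 4), so at least 4 colors are needed.
One proper 4-coloring: n1=2, n2=2, n3=1, n4=4, n5=3, n6=1, n7=3. Every edge joins two different colors.

4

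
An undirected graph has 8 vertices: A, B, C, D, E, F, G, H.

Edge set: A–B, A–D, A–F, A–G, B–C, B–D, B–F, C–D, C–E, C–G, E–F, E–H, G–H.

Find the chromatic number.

A, B, D are pairwise adjacent, so at least 3 colors are needed.
3 colors suffice: color 1 → {A, C, H}; color 2 → {B, E, G}; color 3 → {D, F}. Every edge joins two different colors.

3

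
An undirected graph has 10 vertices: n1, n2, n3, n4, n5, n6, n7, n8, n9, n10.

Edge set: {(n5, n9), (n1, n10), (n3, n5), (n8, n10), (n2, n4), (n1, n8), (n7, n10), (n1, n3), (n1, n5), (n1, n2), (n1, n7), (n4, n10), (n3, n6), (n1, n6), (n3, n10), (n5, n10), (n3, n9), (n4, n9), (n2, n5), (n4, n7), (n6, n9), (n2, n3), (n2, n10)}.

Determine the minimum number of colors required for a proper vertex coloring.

5

n1, n2, n3, n5, n10 are mutually adjacent (a clique of size 5), so at least 5 colors are needed.
5 colors suffice: color red → {n9, n10}; color blue → {n1, n4}; color green → {n3, n7, n8}; color yellow → {n5, n6}; color purple → {n2}. Each edge has distinct colors on its endpoints.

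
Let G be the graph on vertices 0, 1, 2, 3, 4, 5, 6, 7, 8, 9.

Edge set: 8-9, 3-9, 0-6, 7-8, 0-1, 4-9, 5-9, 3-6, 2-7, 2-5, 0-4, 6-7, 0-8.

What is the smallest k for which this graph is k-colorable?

3

The cycle 3-9-4-0-6-3 has odd length 5, so it cannot be 2-colored; at least 3 colors are needed.
3 colors suffice: color a → {0, 7, 9}; color b → {1, 4, 5, 6, 8}; color c → {2, 3}. Each edge has distinct colors on its endpoints.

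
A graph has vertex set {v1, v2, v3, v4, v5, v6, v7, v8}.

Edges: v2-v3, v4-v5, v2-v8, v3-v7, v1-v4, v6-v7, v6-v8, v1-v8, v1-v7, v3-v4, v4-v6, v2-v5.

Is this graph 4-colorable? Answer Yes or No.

Yes

The chromatic number is 3. The cycle v3-v4-v1-v8-v2-v3 has odd length 5, so it cannot be 2-colored; at least 3 colors are needed.
3 colors suffice: color R → {v4, v7, v8}; color B → {v1, v3, v5, v6}; color G → {v2}.
Since 4 ≥ 3, a proper 4-coloring certainly exists.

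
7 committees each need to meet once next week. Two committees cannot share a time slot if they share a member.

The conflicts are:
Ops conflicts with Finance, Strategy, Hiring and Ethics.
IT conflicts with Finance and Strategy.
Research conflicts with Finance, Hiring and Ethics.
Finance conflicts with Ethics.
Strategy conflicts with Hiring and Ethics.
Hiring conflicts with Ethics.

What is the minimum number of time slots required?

4

Ops, Strategy, Hiring, Ethics pairwise conflict, so at least 4 time slots are needed.
Using 4 time slots: Ops=2, IT=1, Research=2, Finance=3, Strategy=4, Hiring=3, Ethics=1. No two conflicting committees share a time slot.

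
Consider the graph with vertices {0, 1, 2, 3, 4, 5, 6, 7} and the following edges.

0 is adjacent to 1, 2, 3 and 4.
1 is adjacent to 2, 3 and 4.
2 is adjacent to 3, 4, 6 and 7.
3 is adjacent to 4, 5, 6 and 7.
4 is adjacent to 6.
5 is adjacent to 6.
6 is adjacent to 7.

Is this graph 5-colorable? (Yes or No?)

Yes

The chromatic number is 5. 0, 1, 2, 3, 4 are mutually adjacent (a clique of size 5), so at least 5 colors are needed.
5 colors suffice: 0=purple, 1=green, 2=blue, 3=red, 4=yellow, 5=blue, 6=green, 7=yellow.
That is already a proper 5-coloring.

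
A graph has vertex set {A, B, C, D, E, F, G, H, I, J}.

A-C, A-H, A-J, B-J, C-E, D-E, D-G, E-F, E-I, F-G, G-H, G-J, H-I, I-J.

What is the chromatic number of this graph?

The cycle D-G-J-I-E-D has odd length 5, so it cannot be 2-colored; at least 3 colors are needed.
3 colors suffice: color 1 → {A, B, E, G}; color 2 → {C, D, F, H, J}; color 3 → {I}. Every edge joins two different colors.

3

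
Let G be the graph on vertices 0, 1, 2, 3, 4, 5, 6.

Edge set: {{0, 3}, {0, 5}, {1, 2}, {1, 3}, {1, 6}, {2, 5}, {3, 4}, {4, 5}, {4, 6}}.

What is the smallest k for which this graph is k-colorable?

The cycle 1-3-4-5-2-1 has odd length 5, so it cannot be 2-colored; at least 3 colors are needed.
3 colors suffice: color a → {0, 1, 4}; color b → {3, 5, 6}; color c → {2}. Every edge joins two different colors.

3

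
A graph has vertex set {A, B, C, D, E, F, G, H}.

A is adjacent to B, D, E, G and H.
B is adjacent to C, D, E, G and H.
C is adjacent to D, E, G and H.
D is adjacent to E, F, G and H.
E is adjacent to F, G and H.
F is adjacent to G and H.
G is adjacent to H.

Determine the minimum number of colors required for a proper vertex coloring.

B, C, D, E, G, H form a clique, so at least 6 colors are needed.
6 colors suffice: A=6, B=5, C=6, D=3, E=2, F=5, G=4, H=1. Each edge has distinct colors on its endpoints.

6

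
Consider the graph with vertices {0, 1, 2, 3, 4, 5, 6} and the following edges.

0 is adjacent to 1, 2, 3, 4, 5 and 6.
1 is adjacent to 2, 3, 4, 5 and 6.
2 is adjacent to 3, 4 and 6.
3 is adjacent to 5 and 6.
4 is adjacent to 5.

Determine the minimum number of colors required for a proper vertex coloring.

5

0, 1, 2, 3, 6 form a clique, so at least 5 colors are needed.
A valid assignment using 5 colors: 0=red, 1=blue, 2=yellow, 3=green, 4=green, 5=yellow, 6=purple. Every edge joins two different colors.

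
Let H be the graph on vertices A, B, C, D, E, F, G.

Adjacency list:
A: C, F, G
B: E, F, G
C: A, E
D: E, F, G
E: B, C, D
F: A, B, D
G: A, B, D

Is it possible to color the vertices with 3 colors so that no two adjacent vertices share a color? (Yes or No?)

Yes

The chromatic number is 3. The cycle B-E-C-A-G-B has odd length 5, so it cannot be 2-colored; at least 3 colors are needed.
A valid assignment using 3 colors: A=2, B=2, C=3, D=2, E=1, F=1, G=1.
That is already a proper 3-coloring.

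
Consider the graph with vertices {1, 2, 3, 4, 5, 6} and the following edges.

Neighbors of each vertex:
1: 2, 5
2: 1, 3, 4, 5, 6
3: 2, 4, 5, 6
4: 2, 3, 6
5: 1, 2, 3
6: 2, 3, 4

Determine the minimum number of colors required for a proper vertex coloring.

4

2, 3, 4, 6 are pairwise adjacent (a clique of size 4), so at least 4 colors are needed.
4 colors suffice: color red → {2}; color blue → {1, 3}; color green → {5, 6}; color yellow → {4}. Each edge has distinct colors on its endpoints.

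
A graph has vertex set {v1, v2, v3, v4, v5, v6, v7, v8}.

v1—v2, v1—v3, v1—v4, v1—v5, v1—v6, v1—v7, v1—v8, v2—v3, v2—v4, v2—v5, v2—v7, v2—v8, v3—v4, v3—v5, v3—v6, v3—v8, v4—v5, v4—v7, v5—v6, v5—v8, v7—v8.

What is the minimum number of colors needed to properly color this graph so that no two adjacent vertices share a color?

5

v1, v2, v3, v4, v5 are mutually adjacent (a clique of size 5), so at least 5 colors are needed.
5 colors suffice: color 1 → {v1}; color 2 → {v5, v7}; color 3 → {v2, v6}; color 4 → {v3}; color 5 → {v4, v8}. Every edge joins two different colors.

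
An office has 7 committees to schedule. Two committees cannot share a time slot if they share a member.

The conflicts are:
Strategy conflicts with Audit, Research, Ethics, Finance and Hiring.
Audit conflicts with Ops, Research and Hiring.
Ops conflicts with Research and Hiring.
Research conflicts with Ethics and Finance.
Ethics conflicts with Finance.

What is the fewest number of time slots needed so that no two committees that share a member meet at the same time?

4

Strategy, Research, Ethics, Finance pairwise conflict, so at least 4 time slots are needed.
4 time slots suffice: time slot 1 → {Research, Hiring}; time slot 2 → {Strategy, Ops}; time slot 3 → {Audit, Ethics}; time slot 4 → {Finance}. Every pair that conflicts lands in different time slots.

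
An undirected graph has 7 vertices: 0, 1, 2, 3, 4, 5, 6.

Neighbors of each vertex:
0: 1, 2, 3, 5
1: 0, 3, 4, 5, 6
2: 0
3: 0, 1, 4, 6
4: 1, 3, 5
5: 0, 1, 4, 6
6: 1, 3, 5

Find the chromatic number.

3

0, 1, 5 are mutually adjacent, so at least 3 colors are needed.
3 colors suffice: color red → {1, 2}; color blue → {0, 4, 6}; color green → {3, 5}. Each edge has distinct colors on its endpoints.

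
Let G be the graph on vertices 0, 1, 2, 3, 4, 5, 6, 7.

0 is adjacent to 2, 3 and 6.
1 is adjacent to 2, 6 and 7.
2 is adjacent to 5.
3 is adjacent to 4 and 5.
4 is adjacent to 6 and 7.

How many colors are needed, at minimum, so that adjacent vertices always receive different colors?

2

0 and 6 are adjacent, so at least 2 colors are needed.
One proper 2-coloring: 0=b, 1=b, 2=a, 3=a, 4=b, 5=b, 6=a, 7=a. Every edge joins two different colors.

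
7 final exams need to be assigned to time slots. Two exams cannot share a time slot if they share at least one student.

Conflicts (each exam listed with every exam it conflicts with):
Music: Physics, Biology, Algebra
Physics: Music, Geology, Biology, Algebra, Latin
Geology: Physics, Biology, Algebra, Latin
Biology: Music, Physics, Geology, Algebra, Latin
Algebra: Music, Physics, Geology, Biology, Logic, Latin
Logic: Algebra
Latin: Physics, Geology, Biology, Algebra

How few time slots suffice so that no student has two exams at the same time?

5

Physics, Geology, Biology, Algebra, Latin all conflict with each other, so at least 5 time slots are needed.
5 time slots suffice: Music=4, Physics=3, Geology=5, Biology=2, Algebra=1, Logic=2, Latin=4. Each listed conflict is separated.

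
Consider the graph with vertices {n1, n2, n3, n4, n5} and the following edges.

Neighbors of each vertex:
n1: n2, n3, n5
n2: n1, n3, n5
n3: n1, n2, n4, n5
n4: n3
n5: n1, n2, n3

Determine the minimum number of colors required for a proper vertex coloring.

n1, n2, n3, n5 are mutually adjacent (a clique of size 4), so at least 4 colors are needed.
4 colors suffice: color 1 → {n3}; color 2 → {n2, n4}; color 3 → {n1}; color 4 → {n5}. Each edge has distinct colors on its endpoints.

4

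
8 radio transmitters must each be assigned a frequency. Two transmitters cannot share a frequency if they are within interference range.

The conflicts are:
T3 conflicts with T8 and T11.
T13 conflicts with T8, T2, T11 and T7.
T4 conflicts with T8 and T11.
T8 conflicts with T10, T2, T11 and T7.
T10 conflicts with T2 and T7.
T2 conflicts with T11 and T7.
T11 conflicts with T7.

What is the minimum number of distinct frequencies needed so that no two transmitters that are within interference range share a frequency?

T13, T8, T2, T11, T7 all conflict with each other, so at least 5 frequencies are needed.
Using 5 frequencies: T3=3, T13=5, T4=3, T8=1, T10=2, T2=4, T11=2, T7=3. Every pair that conflicts lands in different frequencies.

5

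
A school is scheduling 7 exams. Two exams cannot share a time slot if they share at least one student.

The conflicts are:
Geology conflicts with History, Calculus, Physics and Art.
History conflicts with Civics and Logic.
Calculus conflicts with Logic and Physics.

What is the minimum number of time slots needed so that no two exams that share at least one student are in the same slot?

3

Geology, Calculus, Physics are mutually in conflict, so at least 3 time slots are needed.
3 time slots suffice: Geology=1, History=2, Civics=1, Calculus=2, Logic=1, Physics=3, Art=2. Every pair that conflicts lands in different time slots.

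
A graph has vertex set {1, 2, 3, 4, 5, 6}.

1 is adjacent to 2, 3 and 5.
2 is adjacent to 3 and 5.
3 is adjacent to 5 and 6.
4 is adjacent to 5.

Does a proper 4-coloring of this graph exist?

Yes

The chromatic number is 4. 1, 2, 3, 5 form a clique, so at least 4 colors are needed.
One proper 4-coloring: 1=c, 2=d, 3=b, 4=b, 5=a, 6=a.
That is already a proper 4-coloring.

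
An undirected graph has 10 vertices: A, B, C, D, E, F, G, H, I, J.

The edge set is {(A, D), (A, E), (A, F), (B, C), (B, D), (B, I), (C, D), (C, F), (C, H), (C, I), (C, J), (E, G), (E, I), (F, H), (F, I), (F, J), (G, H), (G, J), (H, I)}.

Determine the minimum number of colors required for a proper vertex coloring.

C, F, H, I form a clique, so at least 4 colors are needed.
4 colors suffice: color 1 → {A, C, G}; color 2 → {D, I, J}; color 3 → {B, E, F}; color 4 → {H}. Every edge joins two different colors.

4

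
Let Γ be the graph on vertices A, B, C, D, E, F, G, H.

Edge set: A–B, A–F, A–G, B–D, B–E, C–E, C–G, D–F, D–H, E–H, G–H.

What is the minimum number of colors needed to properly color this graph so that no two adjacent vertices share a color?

The cycle D-B-A-G-H-D has odd length 5, so it cannot be 2-colored; at least 3 colors are needed.
3 colors suffice: color 1 → {A, D, E}; color 2 → {B, F, G}; color 3 → {C, H}. No two adjacent vertices share a color.

3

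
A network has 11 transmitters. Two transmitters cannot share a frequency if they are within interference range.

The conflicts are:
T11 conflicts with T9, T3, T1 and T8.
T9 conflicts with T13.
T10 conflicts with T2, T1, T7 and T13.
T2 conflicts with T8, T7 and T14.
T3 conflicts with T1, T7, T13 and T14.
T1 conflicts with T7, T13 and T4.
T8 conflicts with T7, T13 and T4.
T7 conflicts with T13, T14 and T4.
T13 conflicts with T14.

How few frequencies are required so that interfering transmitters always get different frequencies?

4

T10, T1, T7, T13 all conflict with each other, so at least 4 frequencies are needed.
Using 4 frequencies: T11=1, T9=3, T10=4, T2=2, T3=4, T1=3, T8=3, T7=1, T13=2, T14=3, T4=2. No two conflicting transmitters share a frequency.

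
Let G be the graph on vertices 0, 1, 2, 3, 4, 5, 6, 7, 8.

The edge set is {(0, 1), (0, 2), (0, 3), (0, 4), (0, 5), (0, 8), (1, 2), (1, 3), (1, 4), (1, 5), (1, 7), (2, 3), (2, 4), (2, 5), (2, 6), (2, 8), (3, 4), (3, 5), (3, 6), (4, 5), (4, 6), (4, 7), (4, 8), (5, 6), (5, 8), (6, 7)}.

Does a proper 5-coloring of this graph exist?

0, 1, 2, 3, 4, 5 form a clique, so at least 6 colors are needed.
So 5 colors are not enough.

No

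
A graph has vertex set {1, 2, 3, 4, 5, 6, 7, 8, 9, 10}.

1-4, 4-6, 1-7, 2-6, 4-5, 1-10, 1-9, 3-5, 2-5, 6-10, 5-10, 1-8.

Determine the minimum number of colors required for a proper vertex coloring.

1 and 10 are adjacent, so at least 2 colors are needed.
2 colors suffice: 1=a, 2=b, 3=b, 4=b, 5=a, 6=a, 7=b, 8=b, 9=b, 10=b. Every edge joins two different colors.

2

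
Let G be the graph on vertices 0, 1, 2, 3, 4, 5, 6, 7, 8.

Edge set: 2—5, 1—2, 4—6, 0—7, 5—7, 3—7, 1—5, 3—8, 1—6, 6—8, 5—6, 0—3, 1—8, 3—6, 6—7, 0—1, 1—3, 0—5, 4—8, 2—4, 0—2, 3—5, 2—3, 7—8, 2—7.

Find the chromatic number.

0, 2, 3, 5, 7 form a clique, so at least 5 colors are needed.
A valid assignment using 5 colors: 0=purple, 1=green, 2=blue, 3=red, 4=red, 5=yellow, 6=blue, 7=green, 8=yellow. Each edge has distinct colors on its endpoints.

5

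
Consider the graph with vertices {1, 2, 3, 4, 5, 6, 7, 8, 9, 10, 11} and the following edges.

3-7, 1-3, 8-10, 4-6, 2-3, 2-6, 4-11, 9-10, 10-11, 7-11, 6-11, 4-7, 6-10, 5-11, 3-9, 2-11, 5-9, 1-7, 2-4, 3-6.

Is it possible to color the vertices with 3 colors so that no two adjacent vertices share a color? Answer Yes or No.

No

2, 4, 6, 11 are pairwise adjacent (a clique of size 4), so at least 4 colors are needed.
So 3 colors are not enough.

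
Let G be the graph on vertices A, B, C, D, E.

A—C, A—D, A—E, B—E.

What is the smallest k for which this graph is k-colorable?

B and E are adjacent, so at least 2 colors are needed.
2 colors suffice: color 1 → {A, B}; color 2 → {C, D, E}. No two adjacent vertices share a color.

2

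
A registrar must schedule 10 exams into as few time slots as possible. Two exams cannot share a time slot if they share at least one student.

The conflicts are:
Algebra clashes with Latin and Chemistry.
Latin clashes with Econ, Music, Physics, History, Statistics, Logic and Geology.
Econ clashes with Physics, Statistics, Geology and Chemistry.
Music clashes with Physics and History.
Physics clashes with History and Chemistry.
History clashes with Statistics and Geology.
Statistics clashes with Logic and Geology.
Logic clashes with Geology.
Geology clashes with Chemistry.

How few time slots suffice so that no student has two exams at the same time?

4

Latin, History, Statistics, Geology are mutually in conflict, so at least 4 time slots are needed.
4 time slots suffice: time slot 1 → {Latin, Chemistry}; time slot 2 → {Algebra, Physics, Geology}; time slot 3 → {Econ, History, Logic}; time slot 4 → {Music, Statistics}. Each listed conflict is separated.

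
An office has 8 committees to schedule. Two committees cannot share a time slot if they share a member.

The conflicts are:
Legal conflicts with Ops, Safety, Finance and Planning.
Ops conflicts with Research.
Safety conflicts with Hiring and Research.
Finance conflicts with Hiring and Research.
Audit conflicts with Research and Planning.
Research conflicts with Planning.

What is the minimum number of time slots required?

3

Audit, Research, Planning all conflict with each other, so at least 3 time slots are needed.
A valid assignment using 3 time slots: Legal=1, Ops=2, Safety=2, Finance=2, Audit=3, Hiring=1, Research=1, Planning=2. Every pair that conflicts lands in different time slots.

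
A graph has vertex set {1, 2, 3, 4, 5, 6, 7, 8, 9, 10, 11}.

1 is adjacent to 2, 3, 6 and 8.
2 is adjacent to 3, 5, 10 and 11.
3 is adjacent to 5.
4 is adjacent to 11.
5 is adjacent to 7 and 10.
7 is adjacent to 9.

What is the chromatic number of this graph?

3

1, 2, 3 are mutually adjacent, so at least 3 colors are needed.
3 colors suffice: color red → {2, 4, 6, 7, 8}; color blue → {1, 5, 9, 11}; color green → {3, 10}. No two adjacent vertices share a color.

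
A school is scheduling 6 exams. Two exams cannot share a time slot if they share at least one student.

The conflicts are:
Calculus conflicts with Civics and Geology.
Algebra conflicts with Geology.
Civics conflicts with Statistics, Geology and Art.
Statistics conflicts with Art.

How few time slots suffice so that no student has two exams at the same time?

3

Calculus, Civics, Geology are mutually in conflict, so at least 3 time slots are needed.
3 time slots suffice: time slot 1 → {Algebra, Civics}; time slot 2 → {Statistics, Geology}; time slot 3 → {Calculus, Art}. Each listed conflict is separated.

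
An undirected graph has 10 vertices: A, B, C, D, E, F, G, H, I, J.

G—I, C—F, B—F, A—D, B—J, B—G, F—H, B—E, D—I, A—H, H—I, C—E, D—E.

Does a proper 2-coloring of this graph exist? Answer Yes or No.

No

The cycle B-F-H-I-G-B has odd length 5, so it cannot be 2-colored; at least 3 colors are needed.
So 2 colors are not enough.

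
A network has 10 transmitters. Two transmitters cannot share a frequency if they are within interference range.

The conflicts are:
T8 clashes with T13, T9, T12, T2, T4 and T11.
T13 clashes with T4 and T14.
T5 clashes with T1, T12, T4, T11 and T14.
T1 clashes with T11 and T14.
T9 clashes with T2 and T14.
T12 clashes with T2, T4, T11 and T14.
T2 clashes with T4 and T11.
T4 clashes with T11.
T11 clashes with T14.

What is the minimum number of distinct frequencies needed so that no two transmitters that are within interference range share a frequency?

T8, T12, T2, T4, T11 all conflict with each other, so at least 5 frequencies are needed.
Using 5 frequencies: T8=3, T13=1, T5=5, T1=2, T9=1, T12=2, T2=5, T4=4, T11=1, T14=3. Each listed conflict is separated.

5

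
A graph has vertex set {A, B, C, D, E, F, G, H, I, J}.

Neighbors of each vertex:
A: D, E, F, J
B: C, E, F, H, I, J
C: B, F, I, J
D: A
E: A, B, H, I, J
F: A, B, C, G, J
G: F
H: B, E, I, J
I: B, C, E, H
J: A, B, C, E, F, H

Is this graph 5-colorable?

The chromatic number is 4. B, C, F, J form a clique, so at least 4 colors are needed.
4 colors suffice: color 1 → {A, B, G}; color 2 → {D, I, J}; color 3 → {E, F}; color 4 → {C, H}.
Since 5 ≥ 4, a proper 5-coloring certainly exists.

Yes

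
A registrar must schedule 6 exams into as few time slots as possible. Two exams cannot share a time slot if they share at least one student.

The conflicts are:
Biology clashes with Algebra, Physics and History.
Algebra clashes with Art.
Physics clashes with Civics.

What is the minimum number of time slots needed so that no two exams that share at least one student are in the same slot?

2

Biology and Algebra conflict, so at least 2 time slots are needed.
A valid assignment using 2 time slots: Biology=1, Algebra=2, Physics=2, Art=1, History=2, Civics=1. Each listed conflict is separated.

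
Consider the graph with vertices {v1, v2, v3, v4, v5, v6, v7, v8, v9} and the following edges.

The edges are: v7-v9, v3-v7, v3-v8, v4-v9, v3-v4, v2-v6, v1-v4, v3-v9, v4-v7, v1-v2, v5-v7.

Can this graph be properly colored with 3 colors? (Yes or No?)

No

v3, v4, v7, v9 form a clique, so at least 4 colors are needed.
So 3 colors are not enough.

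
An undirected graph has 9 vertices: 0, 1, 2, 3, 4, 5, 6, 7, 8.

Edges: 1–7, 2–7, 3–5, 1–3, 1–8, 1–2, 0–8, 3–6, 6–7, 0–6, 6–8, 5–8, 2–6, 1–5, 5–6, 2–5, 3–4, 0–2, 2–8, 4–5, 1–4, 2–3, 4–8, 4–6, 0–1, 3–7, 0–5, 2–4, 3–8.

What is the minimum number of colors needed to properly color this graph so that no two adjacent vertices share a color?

2, 3, 4, 5, 6, 8 are pairwise adjacent (a clique of size 6), so at least 6 colors are needed.
A valid assignment using 6 colors: 0=blue, 1=green, 2=red, 3=blue, 4=orange, 5=purple, 6=green, 7=yellow, 8=yellow. Every edge joins two different colors.

6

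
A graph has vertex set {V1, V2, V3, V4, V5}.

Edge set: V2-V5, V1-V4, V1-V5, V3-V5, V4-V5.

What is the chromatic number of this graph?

V1, V4, V5 are pairwise adjacent, so at least 3 colors are needed.
3 colors suffice: color 1 → {V5}; color 2 → {V1, V2, V3}; color 3 → {V4}. Every edge joins two different colors.

3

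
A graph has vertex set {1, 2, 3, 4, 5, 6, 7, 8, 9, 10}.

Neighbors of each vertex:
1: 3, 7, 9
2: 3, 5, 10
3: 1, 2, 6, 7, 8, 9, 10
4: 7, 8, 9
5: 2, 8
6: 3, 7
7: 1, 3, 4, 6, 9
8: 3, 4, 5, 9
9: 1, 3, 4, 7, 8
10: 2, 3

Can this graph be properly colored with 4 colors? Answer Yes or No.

The chromatic number is 4. 1, 3, 7, 9 are pairwise adjacent (a clique of size 4), so at least 4 colors are needed.
4 colors suffice: color a → {3, 4, 5}; color b → {2, 7, 8}; color c → {6, 9, 10}; color d → {1}.
That is already a proper 4-coloring.

Yes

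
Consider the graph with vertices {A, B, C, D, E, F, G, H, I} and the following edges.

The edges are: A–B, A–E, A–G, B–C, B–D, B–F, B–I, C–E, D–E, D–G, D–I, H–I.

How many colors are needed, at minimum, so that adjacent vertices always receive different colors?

B, D, I form a triangle, so at least 3 colors are needed.
3 colors suffice: color 1 → {B, E, G, H}; color 2 → {A, C, D, F}; color 3 → {I}. Each edge has distinct colors on its endpoints.

3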